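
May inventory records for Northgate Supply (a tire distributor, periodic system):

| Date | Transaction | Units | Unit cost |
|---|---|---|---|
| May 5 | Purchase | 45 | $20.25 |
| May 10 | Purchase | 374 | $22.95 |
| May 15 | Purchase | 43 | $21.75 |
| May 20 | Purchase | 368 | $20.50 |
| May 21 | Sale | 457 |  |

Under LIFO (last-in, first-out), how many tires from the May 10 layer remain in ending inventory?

May 21, 457 sold [LIFO — newest first]: 368 @ $20.50 + 43 @ $21.75 + 46 @ $22.95 = $9,534.95
Ending inventory: 45 @ $20.25 + 328 @ $22.95 = $8,438.85
Check: goods available $17,973.80 = COGS $9,534.95 + ending $8,438.85

328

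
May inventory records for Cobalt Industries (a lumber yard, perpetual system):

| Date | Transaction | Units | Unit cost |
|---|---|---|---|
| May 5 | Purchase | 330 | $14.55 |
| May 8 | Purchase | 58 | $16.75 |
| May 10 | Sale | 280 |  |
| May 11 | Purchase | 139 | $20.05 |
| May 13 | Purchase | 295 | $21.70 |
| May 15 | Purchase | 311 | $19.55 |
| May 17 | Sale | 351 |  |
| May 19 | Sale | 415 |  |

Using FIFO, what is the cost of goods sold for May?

COGS = $19,340.65

May 10, 280 sold [FIFO — oldest first]: 280 @ $14.55 = $4,074.00
May 17, 351 sold [FIFO — oldest first]: 50 @ $14.55 + 58 @ $16.75 + 139 @ $20.05 + 104 @ $21.70 = $6,742.75
May 19, 415 sold [FIFO — oldest first]: 191 @ $21.70 + 224 @ $19.55 = $8,523.90
Total COGS = $4,074.00 + $6,742.75 + $8,523.90 = $19,340.65
Ending inventory: 87 @ $19.55 = $1,700.85
Check: goods available $21,041.50 = COGS $19,340.65 + ending $1,700.85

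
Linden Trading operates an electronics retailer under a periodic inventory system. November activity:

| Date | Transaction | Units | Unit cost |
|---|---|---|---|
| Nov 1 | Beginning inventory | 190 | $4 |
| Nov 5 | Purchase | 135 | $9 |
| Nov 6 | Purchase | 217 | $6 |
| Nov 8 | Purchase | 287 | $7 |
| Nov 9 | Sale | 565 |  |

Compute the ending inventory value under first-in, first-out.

Ending inventory = $1,848

Nov 9, 565 sold [FIFO — oldest first]: 190 @ $4 + 135 @ $9 + 217 @ $6 + 23 @ $7 = $3,438
Ending inventory: 264 @ $7 = $1,848
Check: goods available $5,286 = COGS $3,438 + ending $1,848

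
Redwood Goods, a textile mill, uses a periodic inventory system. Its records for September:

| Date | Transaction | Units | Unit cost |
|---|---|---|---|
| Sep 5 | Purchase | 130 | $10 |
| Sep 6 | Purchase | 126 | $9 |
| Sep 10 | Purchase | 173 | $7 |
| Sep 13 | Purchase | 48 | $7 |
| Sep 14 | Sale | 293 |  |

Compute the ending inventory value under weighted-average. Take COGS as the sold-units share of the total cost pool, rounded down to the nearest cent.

Sep 14, sell 293: 293/477 × $3,981.00 → $2,445.35
Ending inventory (cost pool remaining) = $1,535.65
Check: goods available $3,981.00 = COGS $2,445.35 + ending $1,535.65

Ending inventory = $1,535.65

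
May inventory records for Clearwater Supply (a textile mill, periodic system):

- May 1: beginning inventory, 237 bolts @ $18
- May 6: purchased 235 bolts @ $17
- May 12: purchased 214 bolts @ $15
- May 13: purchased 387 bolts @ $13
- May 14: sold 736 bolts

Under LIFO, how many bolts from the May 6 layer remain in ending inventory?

100

May 14, 736 sold [LIFO — newest first]: 387 @ $13 + 214 @ $15 + 135 @ $17 = $10,536
Ending inventory: 237 @ $18 + 100 @ $17 = $5,966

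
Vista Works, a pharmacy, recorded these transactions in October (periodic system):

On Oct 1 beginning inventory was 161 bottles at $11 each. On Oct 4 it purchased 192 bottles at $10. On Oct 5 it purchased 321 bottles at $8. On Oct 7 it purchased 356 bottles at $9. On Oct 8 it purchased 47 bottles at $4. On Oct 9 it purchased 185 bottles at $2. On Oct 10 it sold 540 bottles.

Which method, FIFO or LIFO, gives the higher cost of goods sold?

FIFO COGS: 161 @ $11 + 192 @ $10 + 187 @ $8 = $5,187
LIFO COGS: 185 @ $2 + 47 @ $4 + 308 @ $9 = $3,330

FIFO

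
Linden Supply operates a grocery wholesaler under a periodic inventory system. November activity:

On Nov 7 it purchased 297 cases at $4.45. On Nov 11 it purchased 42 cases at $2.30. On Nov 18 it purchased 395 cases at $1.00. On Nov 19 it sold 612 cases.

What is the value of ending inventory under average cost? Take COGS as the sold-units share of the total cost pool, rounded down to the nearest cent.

Nov 19, sell 612: 612/734 × $1,813.25 → $1,511.86
Ending inventory (cost pool remaining) = $301.39
Check: goods available $1,813.25 = COGS $1,511.86 + ending $301.39

Ending inventory = $301.39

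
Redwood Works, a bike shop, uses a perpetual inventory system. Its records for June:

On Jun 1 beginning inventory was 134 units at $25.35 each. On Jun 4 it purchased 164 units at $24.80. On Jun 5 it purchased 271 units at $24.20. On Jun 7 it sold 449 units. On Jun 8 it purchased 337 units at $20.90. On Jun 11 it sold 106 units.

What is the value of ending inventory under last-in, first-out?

Ending inventory = $7,869.90

Jun 7, 449 sold [LIFO — newest first]: 271 @ $24.20 + 164 @ $24.80 + 14 @ $25.35 = $10,980.30
Jun 11, 106 sold [LIFO — newest first]: 106 @ $20.90 = $2,215.40
Total COGS = $10,980.30 + $2,215.40 = $13,195.70
Ending inventory: 120 @ $25.35 + 231 @ $20.90 = $7,869.90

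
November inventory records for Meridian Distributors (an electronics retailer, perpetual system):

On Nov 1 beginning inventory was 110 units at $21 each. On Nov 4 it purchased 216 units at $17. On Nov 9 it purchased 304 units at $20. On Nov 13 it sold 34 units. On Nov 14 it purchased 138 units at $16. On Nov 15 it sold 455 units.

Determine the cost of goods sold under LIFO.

Nov 13, 34 sold [LIFO — newest first]: 34 @ $20 = $680
Nov 15, 455 sold [LIFO — newest first]: 138 @ $16 + 270 @ $20 + 47 @ $17 = $8,407
Total COGS = $680 + $8,407 = $9,087
Ending inventory: 110 @ $21 + 169 @ $17 = $5,183
Check: goods available $14,270 = COGS $9,087 + ending $5,183

COGS = $9,087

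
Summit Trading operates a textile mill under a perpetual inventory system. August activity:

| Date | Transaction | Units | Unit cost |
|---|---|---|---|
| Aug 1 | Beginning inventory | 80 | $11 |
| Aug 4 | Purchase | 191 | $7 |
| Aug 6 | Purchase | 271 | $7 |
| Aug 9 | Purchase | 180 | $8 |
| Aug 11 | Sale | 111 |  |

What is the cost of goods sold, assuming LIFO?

COGS = $888

Aug 11, 111 sold [LIFO — newest first]: 111 @ $8 = $888
Ending inventory: 80 @ $11 + 191 @ $7 + 271 @ $7 + 69 @ $8 = $4,666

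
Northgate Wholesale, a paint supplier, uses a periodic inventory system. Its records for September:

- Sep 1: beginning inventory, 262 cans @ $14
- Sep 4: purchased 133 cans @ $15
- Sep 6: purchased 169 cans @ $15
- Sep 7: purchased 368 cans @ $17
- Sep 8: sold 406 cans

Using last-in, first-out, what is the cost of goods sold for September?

COGS = $6,826

Sep 8, 406 sold [LIFO — newest first]: 368 @ $17 + 38 @ $15 = $6,826
Ending inventory: 262 @ $14 + 133 @ $15 + 131 @ $15 = $7,628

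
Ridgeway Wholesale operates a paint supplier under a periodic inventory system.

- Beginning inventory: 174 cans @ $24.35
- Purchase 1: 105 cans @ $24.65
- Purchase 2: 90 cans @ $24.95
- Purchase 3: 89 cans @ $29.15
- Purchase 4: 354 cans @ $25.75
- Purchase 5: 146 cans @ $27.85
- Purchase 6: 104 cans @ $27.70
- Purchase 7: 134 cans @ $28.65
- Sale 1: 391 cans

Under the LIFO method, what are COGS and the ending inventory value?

COGS = $10,966.25; ending inventory = $20,600.25

Sale 1 (391) [LIFO — newest first]: 134 @ $28.65 + 104 @ $27.70 + 146 @ $27.85 + 7 @ $25.75 = $10,966.25
Ending inventory: 174 @ $24.35 + 105 @ $24.65 + 90 @ $24.95 + 89 @ $29.15 + 347 @ $25.75 = $20,600.25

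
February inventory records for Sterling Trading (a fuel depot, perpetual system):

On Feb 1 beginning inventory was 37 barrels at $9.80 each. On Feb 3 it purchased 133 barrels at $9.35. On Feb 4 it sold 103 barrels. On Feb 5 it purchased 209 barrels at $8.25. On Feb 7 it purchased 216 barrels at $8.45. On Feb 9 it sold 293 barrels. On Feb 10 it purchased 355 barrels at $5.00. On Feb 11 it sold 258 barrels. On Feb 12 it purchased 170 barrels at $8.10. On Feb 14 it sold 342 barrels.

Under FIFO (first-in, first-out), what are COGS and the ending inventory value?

Feb 4, 103 sold [FIFO — oldest first]: 37 @ $9.80 + 66 @ $9.35 = $979.70
Feb 9, 293 sold [FIFO — oldest first]: 67 @ $9.35 + 209 @ $8.25 + 17 @ $8.45 = $2,494.35
Feb 11, 258 sold [FIFO — oldest first]: 199 @ $8.45 + 59 @ $5.00 = $1,976.55
Feb 14, 342 sold [FIFO — oldest first]: 296 @ $5.00 + 46 @ $8.10 = $1,852.60
Total COGS = $979.70 + $2,494.35 + $1,976.55 + $1,852.60 = $7,303.20
Ending inventory: 124 @ $8.10 = $1,004.40

COGS = $7,303.20; ending inventory = $1,004.40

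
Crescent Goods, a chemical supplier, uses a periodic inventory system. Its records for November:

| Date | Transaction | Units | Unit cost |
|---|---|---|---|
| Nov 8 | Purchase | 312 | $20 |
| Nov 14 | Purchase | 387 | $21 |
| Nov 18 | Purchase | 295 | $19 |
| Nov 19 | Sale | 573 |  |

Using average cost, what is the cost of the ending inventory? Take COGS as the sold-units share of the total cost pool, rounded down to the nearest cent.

Nov 19, sell 573: 573/994 × $19,972.00 → $11,513.03
Ending inventory (cost pool remaining) = $8,458.97

Ending inventory = $8,458.97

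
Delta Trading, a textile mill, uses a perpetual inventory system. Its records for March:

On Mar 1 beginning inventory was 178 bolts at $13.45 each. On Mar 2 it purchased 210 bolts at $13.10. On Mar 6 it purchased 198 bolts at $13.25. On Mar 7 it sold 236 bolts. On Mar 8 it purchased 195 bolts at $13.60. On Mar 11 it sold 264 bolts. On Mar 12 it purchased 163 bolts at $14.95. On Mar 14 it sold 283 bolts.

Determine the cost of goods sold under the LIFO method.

COGS = $10,692.00

Mar 7, 236 sold [LIFO — newest first]: 198 @ $13.25 + 38 @ $13.10 = $3,121.30
Mar 11, 264 sold [LIFO — newest first]: 195 @ $13.60 + 69 @ $13.10 = $3,555.90
Mar 14, 283 sold [LIFO — newest first]: 163 @ $14.95 + 103 @ $13.10 + 17 @ $13.45 = $4,014.80
Total COGS = $3,121.30 + $3,555.90 + $4,014.80 = $10,692.00
Ending inventory: 161 @ $13.45 = $2,165.45
Check: goods available $12,857.45 = COGS $10,692.00 + ending $2,165.45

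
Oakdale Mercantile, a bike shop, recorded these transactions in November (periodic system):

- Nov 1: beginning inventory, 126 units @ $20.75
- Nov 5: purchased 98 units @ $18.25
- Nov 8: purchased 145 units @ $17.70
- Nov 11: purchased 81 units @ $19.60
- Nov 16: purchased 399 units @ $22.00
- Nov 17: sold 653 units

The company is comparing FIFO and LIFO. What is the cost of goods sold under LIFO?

COGS = $13,443.10

FIFO COGS: 126 @ $20.75 + 98 @ $18.25 + 145 @ $17.70 + 81 @ $19.60 + 203 @ $22.00 = $13,023.10
LIFO COGS: 399 @ $22.00 + 81 @ $19.60 + 145 @ $17.70 + 28 @ $18.25 = $13,443.10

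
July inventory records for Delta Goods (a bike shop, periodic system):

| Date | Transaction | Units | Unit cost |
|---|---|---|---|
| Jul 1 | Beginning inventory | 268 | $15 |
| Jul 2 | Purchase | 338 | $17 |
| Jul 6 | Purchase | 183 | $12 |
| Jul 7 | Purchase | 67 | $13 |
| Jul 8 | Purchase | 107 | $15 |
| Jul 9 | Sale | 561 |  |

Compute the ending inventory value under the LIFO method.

Ending inventory = $6,298

Jul 9, 561 sold [LIFO — newest first]: 107 @ $15 + 67 @ $13 + 183 @ $12 + 204 @ $17 = $8,140
Ending inventory: 268 @ $15 + 134 @ $17 = $6,298
Check: goods available $14,438 = COGS $8,140 + ending $6,298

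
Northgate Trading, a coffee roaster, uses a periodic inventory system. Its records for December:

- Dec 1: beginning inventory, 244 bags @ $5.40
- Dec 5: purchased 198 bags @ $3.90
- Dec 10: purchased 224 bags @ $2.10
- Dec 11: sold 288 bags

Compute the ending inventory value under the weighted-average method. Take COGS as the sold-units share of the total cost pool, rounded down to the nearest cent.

Ending inventory = $1,453.09

Dec 11, sell 288: 288/666 × $2,560.20 → $1,107.11
Ending inventory (cost pool remaining) = $1,453.09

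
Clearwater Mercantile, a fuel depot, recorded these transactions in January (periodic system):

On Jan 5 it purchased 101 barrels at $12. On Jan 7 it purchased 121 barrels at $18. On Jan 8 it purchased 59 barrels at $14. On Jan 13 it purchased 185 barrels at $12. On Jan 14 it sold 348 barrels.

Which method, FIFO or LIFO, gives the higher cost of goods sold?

FIFO

FIFO COGS: 101 @ $12 + 121 @ $18 + 59 @ $14 + 67 @ $12 = $5,020
LIFO COGS: 185 @ $12 + 59 @ $14 + 104 @ $18 = $4,918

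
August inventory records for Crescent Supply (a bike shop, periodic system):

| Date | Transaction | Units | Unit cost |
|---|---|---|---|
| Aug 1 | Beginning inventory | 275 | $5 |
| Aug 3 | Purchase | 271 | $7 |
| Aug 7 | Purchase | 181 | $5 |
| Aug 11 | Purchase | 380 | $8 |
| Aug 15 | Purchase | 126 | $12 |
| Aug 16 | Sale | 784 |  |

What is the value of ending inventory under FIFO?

Aug 16, 784 sold [FIFO — oldest first]: 275 @ $5 + 271 @ $7 + 181 @ $5 + 57 @ $8 = $4,633
Ending inventory: 323 @ $8 + 126 @ $12 = $4,096

Ending inventory = $4,096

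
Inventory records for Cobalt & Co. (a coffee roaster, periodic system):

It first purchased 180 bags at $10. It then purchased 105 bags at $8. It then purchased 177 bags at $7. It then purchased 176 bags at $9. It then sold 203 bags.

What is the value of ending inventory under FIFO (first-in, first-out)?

Ending inventory = $3,479

Sale 1 (203) [FIFO — oldest first]: 180 @ $10 + 23 @ $8 = $1,984
Ending inventory: 82 @ $8 + 177 @ $7 + 176 @ $9 = $3,479
Check: goods available $5,463 = COGS $1,984 + ending $3,479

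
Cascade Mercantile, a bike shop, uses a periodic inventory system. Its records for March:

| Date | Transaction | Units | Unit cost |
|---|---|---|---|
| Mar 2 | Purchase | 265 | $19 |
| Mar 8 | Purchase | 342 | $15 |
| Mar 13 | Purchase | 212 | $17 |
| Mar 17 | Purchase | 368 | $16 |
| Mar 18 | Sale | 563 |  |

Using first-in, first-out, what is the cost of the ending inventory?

Mar 18, 563 sold [FIFO — oldest first]: 265 @ $19 + 298 @ $15 = $9,505
Ending inventory: 44 @ $15 + 212 @ $17 + 368 @ $16 = $10,152

Ending inventory = $10,152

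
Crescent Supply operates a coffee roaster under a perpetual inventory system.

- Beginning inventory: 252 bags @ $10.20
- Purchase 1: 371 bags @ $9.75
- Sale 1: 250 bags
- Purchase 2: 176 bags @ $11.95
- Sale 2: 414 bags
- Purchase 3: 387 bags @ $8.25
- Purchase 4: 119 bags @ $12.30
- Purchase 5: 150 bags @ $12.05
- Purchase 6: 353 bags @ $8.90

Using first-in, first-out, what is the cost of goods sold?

Sale 1 (250) [FIFO — oldest first]: 250 @ $10.20 = $2,550.00
Sale 2 (414) [FIFO — oldest first]: 2 @ $10.20 + 371 @ $9.75 + 41 @ $11.95 = $4,127.60
Total COGS = $2,550.00 + $4,127.60 = $6,677.60
Ending inventory: 135 @ $11.95 + 387 @ $8.25 + 119 @ $12.30 + 150 @ $12.05 + 353 @ $8.90 = $11,218.90
Check: goods available $17,896.50 = COGS $6,677.60 + ending $11,218.90

COGS = $6,677.60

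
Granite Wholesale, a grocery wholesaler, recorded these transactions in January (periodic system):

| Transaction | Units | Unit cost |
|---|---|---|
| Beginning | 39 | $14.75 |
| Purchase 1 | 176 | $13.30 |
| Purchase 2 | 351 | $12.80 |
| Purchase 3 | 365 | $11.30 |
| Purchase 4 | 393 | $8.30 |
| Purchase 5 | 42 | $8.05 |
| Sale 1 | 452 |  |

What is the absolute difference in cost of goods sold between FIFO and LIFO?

FIFO COGS: 39 @ $14.75 + 176 @ $13.30 + 237 @ $12.80 = $5,949.65
LIFO COGS: 42 @ $8.05 + 393 @ $8.30 + 17 @ $11.30 = $3,792.10
Difference = |$5,949.65 − $3,792.10| = $2,157.55

$2,157.55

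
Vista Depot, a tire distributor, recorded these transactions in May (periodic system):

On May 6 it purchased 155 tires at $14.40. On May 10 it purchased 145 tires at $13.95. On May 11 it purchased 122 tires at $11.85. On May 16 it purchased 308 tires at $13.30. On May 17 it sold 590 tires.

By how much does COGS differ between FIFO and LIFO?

FIFO COGS: 155 @ $14.40 + 145 @ $13.95 + 122 @ $11.85 + 168 @ $13.30 = $7,934.85
LIFO COGS: 308 @ $13.30 + 122 @ $11.85 + 145 @ $13.95 + 15 @ $14.40 = $7,780.85
Difference = |$7,934.85 − $7,780.85| = $154.00

$154.00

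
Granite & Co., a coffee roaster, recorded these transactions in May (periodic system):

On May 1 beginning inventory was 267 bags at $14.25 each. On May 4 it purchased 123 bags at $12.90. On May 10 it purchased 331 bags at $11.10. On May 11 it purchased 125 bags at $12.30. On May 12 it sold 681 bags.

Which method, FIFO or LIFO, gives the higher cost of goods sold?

FIFO

FIFO COGS: 267 @ $14.25 + 123 @ $12.90 + 291 @ $11.10 = $8,621.55
LIFO COGS: 125 @ $12.30 + 331 @ $11.10 + 123 @ $12.90 + 102 @ $14.25 = $8,251.80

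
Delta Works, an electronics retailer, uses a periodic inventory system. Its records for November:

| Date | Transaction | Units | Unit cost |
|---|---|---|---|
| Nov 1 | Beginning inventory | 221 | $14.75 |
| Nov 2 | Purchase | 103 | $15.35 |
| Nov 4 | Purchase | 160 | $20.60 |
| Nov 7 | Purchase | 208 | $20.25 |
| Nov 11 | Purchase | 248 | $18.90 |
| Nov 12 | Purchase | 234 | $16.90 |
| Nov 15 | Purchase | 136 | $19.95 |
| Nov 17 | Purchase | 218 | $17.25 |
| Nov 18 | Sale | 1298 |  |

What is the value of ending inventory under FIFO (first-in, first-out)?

Ending inventory = $3,999.90

Nov 18, 1298 sold [FIFO — oldest first]: 221 @ $14.75 + 103 @ $15.35 + 160 @ $20.60 + 208 @ $20.25 + 248 @ $18.90 + 234 @ $16.90 + 124 @ $19.95 = $23,464.40
Ending inventory: 12 @ $19.95 + 218 @ $17.25 = $3,999.90
Check: goods available $27,464.30 = COGS $23,464.40 + ending $3,999.90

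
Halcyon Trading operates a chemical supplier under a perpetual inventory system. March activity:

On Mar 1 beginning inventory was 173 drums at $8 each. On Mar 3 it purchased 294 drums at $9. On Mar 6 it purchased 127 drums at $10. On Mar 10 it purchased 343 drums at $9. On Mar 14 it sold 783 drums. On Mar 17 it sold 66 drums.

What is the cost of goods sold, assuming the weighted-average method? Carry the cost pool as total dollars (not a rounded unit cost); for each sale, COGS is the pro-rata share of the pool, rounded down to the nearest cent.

After Mar 1: 173 on hand, pool $1,384.00 (≈ $8.0000 each)
After Mar 3: 467 on hand, pool $4,030.00 (≈ $8.6296 each)
After Mar 6: 594 on hand, pool $5,300.00 (≈ $8.9226 each)
After Mar 10: 937 on hand, pool $8,387.00 (≈ $8.9509 each)
Mar 14, sell 783: 783/937 × $8,387.00 → $7,008.56
Mar 17, sell 66: 66/154 × $1,378.44 → $590.76
Total COGS = $7,008.56 + $590.76 = $7,599.32
Ending inventory (cost pool remaining) = $787.68
Check: goods available $8,387.00 = COGS $7,599.32 + ending $787.68

COGS = $7,599.32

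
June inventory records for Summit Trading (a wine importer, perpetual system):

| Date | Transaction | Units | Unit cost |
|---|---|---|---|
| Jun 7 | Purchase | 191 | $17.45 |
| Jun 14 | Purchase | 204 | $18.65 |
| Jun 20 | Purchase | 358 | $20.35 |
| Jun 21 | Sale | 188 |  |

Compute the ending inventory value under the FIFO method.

Ending inventory = $11,142.25

Jun 21, 188 sold [FIFO — oldest first]: 188 @ $17.45 = $3,280.60
Ending inventory: 3 @ $17.45 + 204 @ $18.65 + 358 @ $20.35 = $11,142.25
Check: goods available $14,422.85 = COGS $3,280.60 + ending $11,142.25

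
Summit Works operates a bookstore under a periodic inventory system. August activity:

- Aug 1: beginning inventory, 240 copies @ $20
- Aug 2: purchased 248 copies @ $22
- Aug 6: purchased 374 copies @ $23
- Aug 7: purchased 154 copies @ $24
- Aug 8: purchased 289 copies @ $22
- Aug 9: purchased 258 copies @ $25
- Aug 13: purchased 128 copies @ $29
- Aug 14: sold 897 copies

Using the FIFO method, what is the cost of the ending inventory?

Aug 14, 897 sold [FIFO — oldest first]: 240 @ $20 + 248 @ $22 + 374 @ $23 + 35 @ $24 = $19,698
Ending inventory: 119 @ $24 + 289 @ $22 + 258 @ $25 + 128 @ $29 = $19,376

Ending inventory = $19,376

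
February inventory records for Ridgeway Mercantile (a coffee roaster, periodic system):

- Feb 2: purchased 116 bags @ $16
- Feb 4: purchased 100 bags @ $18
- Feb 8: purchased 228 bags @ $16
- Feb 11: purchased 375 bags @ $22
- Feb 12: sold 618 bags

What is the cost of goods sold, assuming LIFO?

COGS = $12,168

Feb 12, 618 sold [LIFO — newest first]: 375 @ $22 + 228 @ $16 + 15 @ $18 = $12,168
Ending inventory: 116 @ $16 + 85 @ $18 = $3,386
Check: goods available $15,554 = COGS $12,168 + ending $3,386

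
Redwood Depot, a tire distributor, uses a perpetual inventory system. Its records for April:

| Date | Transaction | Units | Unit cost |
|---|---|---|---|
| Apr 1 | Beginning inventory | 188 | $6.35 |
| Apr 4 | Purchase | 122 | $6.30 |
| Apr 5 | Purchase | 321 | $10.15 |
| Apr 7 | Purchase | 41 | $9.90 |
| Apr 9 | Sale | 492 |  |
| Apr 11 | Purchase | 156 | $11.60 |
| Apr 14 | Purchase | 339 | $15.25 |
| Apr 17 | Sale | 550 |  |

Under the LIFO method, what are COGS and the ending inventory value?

COGS = $11,812.05; ending inventory = $793.75

Apr 9, 492 sold [LIFO — newest first]: 41 @ $9.90 + 321 @ $10.15 + 122 @ $6.30 + 8 @ $6.35 = $4,483.45
Apr 17, 550 sold [LIFO — newest first]: 339 @ $15.25 + 156 @ $11.60 + 55 @ $6.35 = $7,328.60
Total COGS = $4,483.45 + $7,328.60 = $11,812.05
Ending inventory: 125 @ $6.35 = $793.75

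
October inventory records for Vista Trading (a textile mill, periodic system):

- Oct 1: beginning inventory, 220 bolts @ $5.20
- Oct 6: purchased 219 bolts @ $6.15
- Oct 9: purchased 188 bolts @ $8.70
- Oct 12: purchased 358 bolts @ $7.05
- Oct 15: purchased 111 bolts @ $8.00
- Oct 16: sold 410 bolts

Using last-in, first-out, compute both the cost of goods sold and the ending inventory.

Oct 16, 410 sold [LIFO — newest first]: 111 @ $8.00 + 299 @ $7.05 = $2,995.95
Ending inventory: 220 @ $5.20 + 219 @ $6.15 + 188 @ $8.70 + 59 @ $7.05 = $4,542.40
Check: goods available $7,538.35 = COGS $2,995.95 + ending $4,542.40

COGS = $2,995.95; ending inventory = $4,542.40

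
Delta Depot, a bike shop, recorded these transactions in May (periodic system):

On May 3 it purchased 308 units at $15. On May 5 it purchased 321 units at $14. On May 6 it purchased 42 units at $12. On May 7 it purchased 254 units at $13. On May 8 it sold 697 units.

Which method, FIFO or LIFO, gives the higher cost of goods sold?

FIFO

FIFO COGS: 308 @ $15 + 321 @ $14 + 42 @ $12 + 26 @ $13 = $9,956
LIFO COGS: 254 @ $13 + 42 @ $12 + 321 @ $14 + 80 @ $15 = $9,500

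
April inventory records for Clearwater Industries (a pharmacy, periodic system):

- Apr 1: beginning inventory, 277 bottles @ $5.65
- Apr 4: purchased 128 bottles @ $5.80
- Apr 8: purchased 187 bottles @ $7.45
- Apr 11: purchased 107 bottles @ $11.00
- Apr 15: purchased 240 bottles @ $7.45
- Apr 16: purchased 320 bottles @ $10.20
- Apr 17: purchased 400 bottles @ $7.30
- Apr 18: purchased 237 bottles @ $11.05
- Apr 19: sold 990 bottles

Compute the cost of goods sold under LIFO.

COGS = $9,048.70

Apr 19, 990 sold [LIFO — newest first]: 237 @ $11.05 + 400 @ $7.30 + 320 @ $10.20 + 33 @ $7.45 = $9,048.70
Ending inventory: 277 @ $5.65 + 128 @ $5.80 + 187 @ $7.45 + 107 @ $11.00 + 207 @ $7.45 = $6,419.75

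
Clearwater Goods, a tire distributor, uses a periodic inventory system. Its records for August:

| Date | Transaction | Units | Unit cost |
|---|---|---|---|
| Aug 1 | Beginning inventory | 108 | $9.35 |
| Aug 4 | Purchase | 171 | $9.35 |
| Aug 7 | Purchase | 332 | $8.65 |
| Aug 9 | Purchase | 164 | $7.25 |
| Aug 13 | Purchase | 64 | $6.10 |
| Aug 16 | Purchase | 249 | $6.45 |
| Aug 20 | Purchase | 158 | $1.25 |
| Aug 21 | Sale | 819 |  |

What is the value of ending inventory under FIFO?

Aug 21, 819 sold [FIFO — oldest first]: 108 @ $9.35 + 171 @ $9.35 + 332 @ $8.65 + 164 @ $7.25 + 44 @ $6.10 = $6,937.85
Ending inventory: 20 @ $6.10 + 249 @ $6.45 + 158 @ $1.25 = $1,925.55

Ending inventory = $1,925.55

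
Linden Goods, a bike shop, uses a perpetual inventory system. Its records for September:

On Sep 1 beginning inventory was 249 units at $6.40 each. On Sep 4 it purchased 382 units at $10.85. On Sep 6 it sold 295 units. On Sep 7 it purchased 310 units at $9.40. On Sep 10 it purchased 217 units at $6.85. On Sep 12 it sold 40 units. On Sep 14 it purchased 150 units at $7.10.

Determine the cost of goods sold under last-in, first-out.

COGS = $3,474.75

Sep 6, 295 sold [LIFO — newest first]: 295 @ $10.85 = $3,200.75
Sep 12, 40 sold [LIFO — newest first]: 40 @ $6.85 = $274.00
Total COGS = $3,200.75 + $274.00 = $3,474.75
Ending inventory: 249 @ $6.40 + 87 @ $10.85 + 310 @ $9.40 + 177 @ $6.85 + 150 @ $7.10 = $7,729.00
Check: goods available $11,203.75 = COGS $3,474.75 + ending $7,729.00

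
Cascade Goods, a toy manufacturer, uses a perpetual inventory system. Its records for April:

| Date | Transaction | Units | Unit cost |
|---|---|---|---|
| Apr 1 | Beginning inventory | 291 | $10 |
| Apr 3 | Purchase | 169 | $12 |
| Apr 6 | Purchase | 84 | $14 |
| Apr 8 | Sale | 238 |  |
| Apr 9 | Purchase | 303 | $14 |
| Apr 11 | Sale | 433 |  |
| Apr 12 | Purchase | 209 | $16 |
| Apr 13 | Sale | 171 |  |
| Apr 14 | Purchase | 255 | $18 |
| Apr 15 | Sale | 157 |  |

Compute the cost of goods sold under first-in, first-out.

COGS = $12,788

Apr 8, 238 sold [FIFO — oldest first]: 238 @ $10 = $2,380
Apr 11, 433 sold [FIFO — oldest first]: 53 @ $10 + 169 @ $12 + 84 @ $14 + 127 @ $14 = $5,512
Apr 13, 171 sold [FIFO — oldest first]: 171 @ $14 = $2,394
Apr 15, 157 sold [FIFO — oldest first]: 5 @ $14 + 152 @ $16 = $2,502
Total COGS = $2,380 + $5,512 + $2,394 + $2,502 = $12,788
Ending inventory: 57 @ $16 + 255 @ $18 = $5,502
Check: goods available $18,290 = COGS $12,788 + ending $5,502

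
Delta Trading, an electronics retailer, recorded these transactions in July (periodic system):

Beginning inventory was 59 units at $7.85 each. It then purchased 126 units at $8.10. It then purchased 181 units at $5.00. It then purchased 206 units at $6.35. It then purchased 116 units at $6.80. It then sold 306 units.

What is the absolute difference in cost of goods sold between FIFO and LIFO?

$93.45

FIFO COGS: 59 @ $7.85 + 126 @ $8.10 + 121 @ $5.00 = $2,088.75
LIFO COGS: 116 @ $6.80 + 190 @ $6.35 = $1,995.30
Difference = |$2,088.75 − $1,995.30| = $93.45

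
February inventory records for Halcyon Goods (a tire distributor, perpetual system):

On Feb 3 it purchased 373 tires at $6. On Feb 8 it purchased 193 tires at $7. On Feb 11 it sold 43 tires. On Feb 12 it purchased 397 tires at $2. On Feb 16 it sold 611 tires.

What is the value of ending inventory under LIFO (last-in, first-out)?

Feb 11, 43 sold [LIFO — newest first]: 43 @ $7 = $301
Feb 16, 611 sold [LIFO — newest first]: 397 @ $2 + 150 @ $7 + 64 @ $6 = $2,228
Total COGS = $301 + $2,228 = $2,529
Ending inventory: 309 @ $6 = $1,854
Check: goods available $4,383 = COGS $2,529 + ending $1,854

Ending inventory = $1,854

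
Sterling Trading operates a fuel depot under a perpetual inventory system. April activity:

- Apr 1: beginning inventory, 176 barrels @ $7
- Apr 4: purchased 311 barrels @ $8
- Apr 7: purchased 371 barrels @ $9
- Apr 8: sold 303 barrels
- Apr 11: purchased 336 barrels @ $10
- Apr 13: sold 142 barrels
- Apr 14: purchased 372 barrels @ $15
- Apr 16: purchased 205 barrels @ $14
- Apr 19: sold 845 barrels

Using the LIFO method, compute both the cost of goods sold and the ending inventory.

COGS = $15,197; ending inventory = $3,672

Apr 8, 303 sold [LIFO — newest first]: 303 @ $9 = $2,727
Apr 13, 142 sold [LIFO — newest first]: 142 @ $10 = $1,420
Apr 19, 845 sold [LIFO — newest first]: 205 @ $14 + 372 @ $15 + 194 @ $10 + 68 @ $9 + 6 @ $8 = $11,050
Total COGS = $2,727 + $1,420 + $11,050 = $15,197
Ending inventory: 176 @ $7 + 305 @ $8 = $3,672
Check: goods available $18,869 = COGS $15,197 + ending $3,672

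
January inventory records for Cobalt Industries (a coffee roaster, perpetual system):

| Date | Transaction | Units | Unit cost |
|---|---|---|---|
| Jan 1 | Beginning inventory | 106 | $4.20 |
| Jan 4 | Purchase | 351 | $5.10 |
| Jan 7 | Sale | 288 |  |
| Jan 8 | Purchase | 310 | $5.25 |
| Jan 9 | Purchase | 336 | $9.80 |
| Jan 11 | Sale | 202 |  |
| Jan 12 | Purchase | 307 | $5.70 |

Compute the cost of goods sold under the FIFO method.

COGS = $2,408.55

Jan 7, 288 sold [FIFO — oldest first]: 106 @ $4.20 + 182 @ $5.10 = $1,373.40
Jan 11, 202 sold [FIFO — oldest first]: 169 @ $5.10 + 33 @ $5.25 = $1,035.15
Total COGS = $1,373.40 + $1,035.15 = $2,408.55
Ending inventory: 277 @ $5.25 + 336 @ $9.80 + 307 @ $5.70 = $6,496.95
Check: goods available $8,905.50 = COGS $2,408.55 + ending $6,496.95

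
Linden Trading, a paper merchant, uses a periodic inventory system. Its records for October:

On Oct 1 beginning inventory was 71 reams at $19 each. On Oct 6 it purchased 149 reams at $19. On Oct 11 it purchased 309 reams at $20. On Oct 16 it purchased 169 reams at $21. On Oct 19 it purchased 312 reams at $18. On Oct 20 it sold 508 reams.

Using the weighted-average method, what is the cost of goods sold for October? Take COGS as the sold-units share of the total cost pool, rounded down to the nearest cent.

COGS = $9,820.49

Oct 20, sell 508: 508/1010 × $19,525.00 → $9,820.49
Ending inventory (cost pool remaining) = $9,704.51
Check: goods available $19,525.00 = COGS $9,820.49 + ending $9,704.51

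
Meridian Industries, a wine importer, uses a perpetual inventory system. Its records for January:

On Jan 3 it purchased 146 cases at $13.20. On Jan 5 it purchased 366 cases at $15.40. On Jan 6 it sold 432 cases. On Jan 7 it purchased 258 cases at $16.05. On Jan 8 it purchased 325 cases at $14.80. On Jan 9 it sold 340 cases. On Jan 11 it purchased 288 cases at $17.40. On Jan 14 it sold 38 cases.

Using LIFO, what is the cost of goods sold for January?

Jan 6, 432 sold [LIFO — newest first]: 366 @ $15.40 + 66 @ $13.20 = $6,507.60
Jan 9, 340 sold [LIFO — newest first]: 325 @ $14.80 + 15 @ $16.05 = $5,050.75
Jan 14, 38 sold [LIFO — newest first]: 38 @ $17.40 = $661.20
Total COGS = $6,507.60 + $5,050.75 + $661.20 = $12,219.55
Ending inventory: 80 @ $13.20 + 243 @ $16.05 + 250 @ $17.40 = $9,306.15
Check: goods available $21,525.70 = COGS $12,219.55 + ending $9,306.15

COGS = $12,219.55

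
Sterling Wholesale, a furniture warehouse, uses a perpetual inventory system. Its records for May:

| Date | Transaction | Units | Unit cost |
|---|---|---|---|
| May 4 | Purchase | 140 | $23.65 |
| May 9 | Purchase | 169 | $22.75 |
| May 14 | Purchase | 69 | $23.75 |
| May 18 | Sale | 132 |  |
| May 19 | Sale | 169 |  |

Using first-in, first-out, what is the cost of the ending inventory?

May 18, 132 sold [FIFO — oldest first]: 132 @ $23.65 = $3,121.80
May 19, 169 sold [FIFO — oldest first]: 8 @ $23.65 + 161 @ $22.75 = $3,851.95
Total COGS = $3,121.80 + $3,851.95 = $6,973.75
Ending inventory: 8 @ $22.75 + 69 @ $23.75 = $1,820.75

Ending inventory = $1,820.75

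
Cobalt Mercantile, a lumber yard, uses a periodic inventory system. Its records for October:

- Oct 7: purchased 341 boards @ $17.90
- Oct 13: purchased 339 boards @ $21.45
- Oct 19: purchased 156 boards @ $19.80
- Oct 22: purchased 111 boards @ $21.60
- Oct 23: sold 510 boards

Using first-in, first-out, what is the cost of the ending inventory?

Oct 23, 510 sold [FIFO — oldest first]: 341 @ $17.90 + 169 @ $21.45 = $9,728.95
Ending inventory: 170 @ $21.45 + 156 @ $19.80 + 111 @ $21.60 = $9,132.90
Check: goods available $18,861.85 = COGS $9,728.95 + ending $9,132.90

Ending inventory = $9,132.90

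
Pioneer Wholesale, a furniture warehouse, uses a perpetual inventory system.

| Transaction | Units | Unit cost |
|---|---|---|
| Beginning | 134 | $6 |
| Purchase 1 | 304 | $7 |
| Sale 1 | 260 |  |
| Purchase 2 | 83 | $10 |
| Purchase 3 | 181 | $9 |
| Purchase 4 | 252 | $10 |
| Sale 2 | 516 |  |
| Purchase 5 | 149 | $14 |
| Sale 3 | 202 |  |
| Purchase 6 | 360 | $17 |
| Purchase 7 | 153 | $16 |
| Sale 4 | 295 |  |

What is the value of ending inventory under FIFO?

Sale 1 (260) [FIFO — oldest first]: 134 @ $6 + 126 @ $7 = $1,686
Sale 2 (516) [FIFO — oldest first]: 178 @ $7 + 83 @ $10 + 181 @ $9 + 74 @ $10 = $4,445
Sale 3 (202) [FIFO — oldest first]: 178 @ $10 + 24 @ $14 = $2,116
Sale 4 (295) [FIFO — oldest first]: 125 @ $14 + 170 @ $17 = $4,640
Total COGS = $1,686 + $4,445 + $2,116 + $4,640 = $12,887
Ending inventory: 190 @ $17 + 153 @ $16 = $5,678

Ending inventory = $5,678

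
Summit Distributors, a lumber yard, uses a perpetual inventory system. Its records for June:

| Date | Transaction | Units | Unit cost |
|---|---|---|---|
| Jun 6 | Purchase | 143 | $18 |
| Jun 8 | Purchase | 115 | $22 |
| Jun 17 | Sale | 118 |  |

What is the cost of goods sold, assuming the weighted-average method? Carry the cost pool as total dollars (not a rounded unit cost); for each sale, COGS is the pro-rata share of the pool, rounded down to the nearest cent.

After Jun 6: 143 on hand, pool $2,574.00 (≈ $18.0000 each)
After Jun 8: 258 on hand, pool $5,104.00 (≈ $19.7829 each)
Jun 17, sell 118: 118/258 × $5,104.00 → $2,334.38
Ending inventory (cost pool remaining) = $2,769.62
Check: goods available $5,104.00 = COGS $2,334.38 + ending $2,769.62

COGS = $2,334.38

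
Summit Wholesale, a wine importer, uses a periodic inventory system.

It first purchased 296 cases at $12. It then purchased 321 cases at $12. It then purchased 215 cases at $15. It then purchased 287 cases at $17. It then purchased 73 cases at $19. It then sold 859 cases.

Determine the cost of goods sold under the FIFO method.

Sale 1 (859) [FIFO — oldest first]: 296 @ $12 + 321 @ $12 + 215 @ $15 + 27 @ $17 = $11,088
Ending inventory: 260 @ $17 + 73 @ $19 = $5,807
Check: goods available $16,895 = COGS $11,088 + ending $5,807

COGS = $11,088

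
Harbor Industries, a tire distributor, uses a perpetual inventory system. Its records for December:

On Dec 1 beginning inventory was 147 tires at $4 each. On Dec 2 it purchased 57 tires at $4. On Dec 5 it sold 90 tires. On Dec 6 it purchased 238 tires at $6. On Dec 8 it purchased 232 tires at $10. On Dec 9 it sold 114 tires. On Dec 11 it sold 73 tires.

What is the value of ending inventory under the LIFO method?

Ending inventory = $2,334

Dec 5, 90 sold [LIFO — newest first]: 57 @ $4 + 33 @ $4 = $360
Dec 9, 114 sold [LIFO — newest first]: 114 @ $10 = $1,140
Dec 11, 73 sold [LIFO — newest first]: 73 @ $10 = $730
Total COGS = $360 + $1,140 + $730 = $2,230
Ending inventory: 114 @ $4 + 238 @ $6 + 45 @ $10 = $2,334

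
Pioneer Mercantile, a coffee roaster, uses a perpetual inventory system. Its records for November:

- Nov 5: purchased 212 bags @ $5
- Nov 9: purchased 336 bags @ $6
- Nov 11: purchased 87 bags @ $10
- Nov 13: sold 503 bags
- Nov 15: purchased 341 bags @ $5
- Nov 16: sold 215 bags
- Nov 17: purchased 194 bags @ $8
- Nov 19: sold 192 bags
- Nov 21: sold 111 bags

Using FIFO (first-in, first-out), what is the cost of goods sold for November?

COGS = $6,011

Nov 13, 503 sold [FIFO — oldest first]: 212 @ $5 + 291 @ $6 = $2,806
Nov 16, 215 sold [FIFO — oldest first]: 45 @ $6 + 87 @ $10 + 83 @ $5 = $1,555
Nov 19, 192 sold [FIFO — oldest first]: 192 @ $5 = $960
Nov 21, 111 sold [FIFO — oldest first]: 66 @ $5 + 45 @ $8 = $690
Total COGS = $2,806 + $1,555 + $960 + $690 = $6,011
Ending inventory: 149 @ $8 = $1,192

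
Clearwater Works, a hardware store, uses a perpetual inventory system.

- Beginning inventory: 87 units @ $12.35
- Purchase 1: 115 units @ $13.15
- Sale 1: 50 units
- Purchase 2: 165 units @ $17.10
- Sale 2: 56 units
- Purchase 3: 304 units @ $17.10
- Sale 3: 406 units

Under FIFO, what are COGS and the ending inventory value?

Sale 1 (50) [FIFO — oldest first]: 50 @ $12.35 = $617.50
Sale 2 (56) [FIFO — oldest first]: 37 @ $12.35 + 19 @ $13.15 = $706.80
Sale 3 (406) [FIFO — oldest first]: 96 @ $13.15 + 165 @ $17.10 + 145 @ $17.10 = $6,563.40
Total COGS = $617.50 + $706.80 + $6,563.40 = $7,887.70
Ending inventory: 159 @ $17.10 = $2,718.90

COGS = $7,887.70; ending inventory = $2,718.90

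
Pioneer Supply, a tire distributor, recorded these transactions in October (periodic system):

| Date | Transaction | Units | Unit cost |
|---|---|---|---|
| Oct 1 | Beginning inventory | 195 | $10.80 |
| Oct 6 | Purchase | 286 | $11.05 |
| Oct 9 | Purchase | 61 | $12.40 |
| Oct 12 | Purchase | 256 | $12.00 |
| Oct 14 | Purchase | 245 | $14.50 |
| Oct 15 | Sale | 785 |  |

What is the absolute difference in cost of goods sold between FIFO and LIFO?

$906.35

FIFO COGS: 195 @ $10.80 + 286 @ $11.05 + 61 @ $12.40 + 243 @ $12.00 = $8,938.70
LIFO COGS: 245 @ $14.50 + 256 @ $12.00 + 61 @ $12.40 + 223 @ $11.05 = $9,845.05
Difference = |$8,938.70 − $9,845.05| = $906.35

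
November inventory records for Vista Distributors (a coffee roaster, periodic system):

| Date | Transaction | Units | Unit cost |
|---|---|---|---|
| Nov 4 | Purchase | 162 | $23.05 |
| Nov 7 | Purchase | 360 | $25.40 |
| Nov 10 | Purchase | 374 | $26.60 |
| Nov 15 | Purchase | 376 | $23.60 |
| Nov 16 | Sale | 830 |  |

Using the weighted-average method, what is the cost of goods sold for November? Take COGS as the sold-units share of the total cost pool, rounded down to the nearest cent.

Nov 16, sell 830: 830/1272 × $31,700.10 → $20,684.81
Ending inventory (cost pool remaining) = $11,015.29
Check: goods available $31,700.10 = COGS $20,684.81 + ending $11,015.29

COGS = $20,684.81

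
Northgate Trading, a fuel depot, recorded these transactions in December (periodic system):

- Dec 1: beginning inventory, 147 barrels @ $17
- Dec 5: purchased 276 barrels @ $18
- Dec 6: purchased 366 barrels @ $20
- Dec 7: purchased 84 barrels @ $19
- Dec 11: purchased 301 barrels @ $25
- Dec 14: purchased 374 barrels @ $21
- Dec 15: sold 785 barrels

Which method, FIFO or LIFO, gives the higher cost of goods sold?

LIFO

FIFO COGS: 147 @ $17 + 276 @ $18 + 362 @ $20 = $14,707
LIFO COGS: 374 @ $21 + 301 @ $25 + 84 @ $19 + 26 @ $20 = $17,495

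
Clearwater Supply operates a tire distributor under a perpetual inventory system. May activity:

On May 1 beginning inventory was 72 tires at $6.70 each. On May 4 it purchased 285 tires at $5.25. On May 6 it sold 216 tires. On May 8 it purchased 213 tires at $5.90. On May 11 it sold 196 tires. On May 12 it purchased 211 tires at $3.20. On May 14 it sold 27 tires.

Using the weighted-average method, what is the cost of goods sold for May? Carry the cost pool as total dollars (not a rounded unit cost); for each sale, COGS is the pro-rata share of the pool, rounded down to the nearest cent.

COGS = $2,441.60

After May 1: 72 on hand, pool $482.40 (≈ $6.7000 each)
After May 4: 357 on hand, pool $1,978.65 (≈ $5.5424 each)
May 6, sell 216: 216/357 × $1,978.65 → $1,197.16
After May 8: 354 on hand, pool $2,038.19 (≈ $5.7576 each)
May 11, sell 196: 196/354 × $2,038.19 → $1,128.48
After May 12: 369 on hand, pool $1,584.91 (≈ $4.2951 each)
May 14, sell 27: 27/369 × $1,584.91 → $115.96
Total COGS = $1,197.16 + $1,128.48 + $115.96 = $2,441.60
Ending inventory (cost pool remaining) = $1,468.95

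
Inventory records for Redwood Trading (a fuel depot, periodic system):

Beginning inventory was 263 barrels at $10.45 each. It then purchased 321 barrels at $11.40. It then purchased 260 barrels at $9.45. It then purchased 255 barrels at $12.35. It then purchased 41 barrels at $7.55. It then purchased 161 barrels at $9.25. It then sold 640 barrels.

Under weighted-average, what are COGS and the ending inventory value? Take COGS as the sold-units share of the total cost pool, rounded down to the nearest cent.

COGS = $6,794.92; ending inventory = $7,017.88

Sale 1, sell 640: 640/1301 × $13,812.80 → $6,794.92
Ending inventory (cost pool remaining) = $7,017.88
Check: goods available $13,812.80 = COGS $6,794.92 + ending $7,017.88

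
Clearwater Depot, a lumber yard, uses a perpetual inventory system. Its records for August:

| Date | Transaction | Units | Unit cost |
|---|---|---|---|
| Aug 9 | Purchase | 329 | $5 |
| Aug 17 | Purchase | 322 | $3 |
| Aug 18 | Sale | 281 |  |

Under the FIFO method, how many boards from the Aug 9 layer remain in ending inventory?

48

Aug 18, 281 sold [FIFO — oldest first]: 281 @ $5 = $1,405
Ending inventory: 48 @ $5 + 322 @ $3 = $1,206
Check: goods available $2,611 = COGS $1,405 + ending $1,206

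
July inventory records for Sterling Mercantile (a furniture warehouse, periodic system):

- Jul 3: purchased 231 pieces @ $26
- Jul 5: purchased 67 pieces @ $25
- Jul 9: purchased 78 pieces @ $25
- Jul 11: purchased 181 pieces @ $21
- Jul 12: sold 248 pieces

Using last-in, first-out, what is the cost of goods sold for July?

Jul 12, 248 sold [LIFO — newest first]: 181 @ $21 + 67 @ $25 = $5,476
Ending inventory: 231 @ $26 + 67 @ $25 + 11 @ $25 = $7,956
Check: goods available $13,432 = COGS $5,476 + ending $7,956

COGS = $5,476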